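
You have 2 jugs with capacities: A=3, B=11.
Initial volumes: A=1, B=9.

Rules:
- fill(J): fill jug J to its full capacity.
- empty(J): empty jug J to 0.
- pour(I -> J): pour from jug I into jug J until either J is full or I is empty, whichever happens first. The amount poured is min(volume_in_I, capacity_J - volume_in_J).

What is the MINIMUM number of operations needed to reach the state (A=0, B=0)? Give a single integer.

BFS from (A=1, B=9). One shortest path:
  1. empty(A) -> (A=0 B=9)
  2. empty(B) -> (A=0 B=0)
Reached target in 2 moves.

Answer: 2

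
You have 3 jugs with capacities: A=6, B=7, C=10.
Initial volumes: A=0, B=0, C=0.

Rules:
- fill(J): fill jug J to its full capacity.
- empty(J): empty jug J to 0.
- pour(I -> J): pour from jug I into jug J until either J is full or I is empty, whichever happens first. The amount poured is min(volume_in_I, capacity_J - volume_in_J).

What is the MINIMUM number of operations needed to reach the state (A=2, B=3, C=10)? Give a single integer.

BFS from (A=0, B=0, C=0). One shortest path:
  1. fill(A) -> (A=6 B=0 C=0)
  2. fill(C) -> (A=6 B=0 C=10)
  3. pour(C -> B) -> (A=6 B=7 C=3)
  4. empty(B) -> (A=6 B=0 C=3)
  5. pour(C -> B) -> (A=6 B=3 C=0)
  6. pour(A -> C) -> (A=0 B=3 C=6)
  7. fill(A) -> (A=6 B=3 C=6)
  8. pour(A -> C) -> (A=2 B=3 C=10)
Reached target in 8 moves.

Answer: 8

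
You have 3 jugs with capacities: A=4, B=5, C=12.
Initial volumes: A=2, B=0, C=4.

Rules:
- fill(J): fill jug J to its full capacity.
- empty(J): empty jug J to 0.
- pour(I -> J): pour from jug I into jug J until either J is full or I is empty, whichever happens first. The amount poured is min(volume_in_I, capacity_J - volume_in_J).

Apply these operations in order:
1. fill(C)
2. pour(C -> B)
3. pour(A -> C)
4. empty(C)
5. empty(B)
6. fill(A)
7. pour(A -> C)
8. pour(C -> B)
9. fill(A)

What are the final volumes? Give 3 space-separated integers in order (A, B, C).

Step 1: fill(C) -> (A=2 B=0 C=12)
Step 2: pour(C -> B) -> (A=2 B=5 C=7)
Step 3: pour(A -> C) -> (A=0 B=5 C=9)
Step 4: empty(C) -> (A=0 B=5 C=0)
Step 5: empty(B) -> (A=0 B=0 C=0)
Step 6: fill(A) -> (A=4 B=0 C=0)
Step 7: pour(A -> C) -> (A=0 B=0 C=4)
Step 8: pour(C -> B) -> (A=0 B=4 C=0)
Step 9: fill(A) -> (A=4 B=4 C=0)

Answer: 4 4 0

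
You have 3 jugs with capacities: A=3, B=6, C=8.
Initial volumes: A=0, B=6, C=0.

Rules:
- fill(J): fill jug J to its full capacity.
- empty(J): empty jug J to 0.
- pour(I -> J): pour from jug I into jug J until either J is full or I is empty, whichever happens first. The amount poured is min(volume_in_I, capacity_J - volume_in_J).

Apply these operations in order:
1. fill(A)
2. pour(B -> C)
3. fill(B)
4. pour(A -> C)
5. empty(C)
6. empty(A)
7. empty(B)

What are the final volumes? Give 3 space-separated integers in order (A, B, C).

Step 1: fill(A) -> (A=3 B=6 C=0)
Step 2: pour(B -> C) -> (A=3 B=0 C=6)
Step 3: fill(B) -> (A=3 B=6 C=6)
Step 4: pour(A -> C) -> (A=1 B=6 C=8)
Step 5: empty(C) -> (A=1 B=6 C=0)
Step 6: empty(A) -> (A=0 B=6 C=0)
Step 7: empty(B) -> (A=0 B=0 C=0)

Answer: 0 0 0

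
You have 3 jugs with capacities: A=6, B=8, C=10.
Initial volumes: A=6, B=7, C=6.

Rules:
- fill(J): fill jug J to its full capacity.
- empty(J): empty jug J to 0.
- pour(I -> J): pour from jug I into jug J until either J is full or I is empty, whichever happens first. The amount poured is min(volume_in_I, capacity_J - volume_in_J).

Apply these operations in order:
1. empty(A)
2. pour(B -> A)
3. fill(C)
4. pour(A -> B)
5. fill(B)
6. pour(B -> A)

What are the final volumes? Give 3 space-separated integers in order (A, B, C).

Answer: 6 2 10

Derivation:
Step 1: empty(A) -> (A=0 B=7 C=6)
Step 2: pour(B -> A) -> (A=6 B=1 C=6)
Step 3: fill(C) -> (A=6 B=1 C=10)
Step 4: pour(A -> B) -> (A=0 B=7 C=10)
Step 5: fill(B) -> (A=0 B=8 C=10)
Step 6: pour(B -> A) -> (A=6 B=2 C=10)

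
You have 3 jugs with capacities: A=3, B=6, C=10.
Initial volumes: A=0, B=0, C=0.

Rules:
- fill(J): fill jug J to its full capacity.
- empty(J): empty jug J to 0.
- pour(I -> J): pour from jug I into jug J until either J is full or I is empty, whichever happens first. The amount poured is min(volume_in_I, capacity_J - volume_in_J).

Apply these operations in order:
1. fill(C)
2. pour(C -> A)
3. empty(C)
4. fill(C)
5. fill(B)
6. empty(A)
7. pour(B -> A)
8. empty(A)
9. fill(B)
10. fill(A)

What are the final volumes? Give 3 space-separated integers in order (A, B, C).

Answer: 3 6 10

Derivation:
Step 1: fill(C) -> (A=0 B=0 C=10)
Step 2: pour(C -> A) -> (A=3 B=0 C=7)
Step 3: empty(C) -> (A=3 B=0 C=0)
Step 4: fill(C) -> (A=3 B=0 C=10)
Step 5: fill(B) -> (A=3 B=6 C=10)
Step 6: empty(A) -> (A=0 B=6 C=10)
Step 7: pour(B -> A) -> (A=3 B=3 C=10)
Step 8: empty(A) -> (A=0 B=3 C=10)
Step 9: fill(B) -> (A=0 B=6 C=10)
Step 10: fill(A) -> (A=3 B=6 C=10)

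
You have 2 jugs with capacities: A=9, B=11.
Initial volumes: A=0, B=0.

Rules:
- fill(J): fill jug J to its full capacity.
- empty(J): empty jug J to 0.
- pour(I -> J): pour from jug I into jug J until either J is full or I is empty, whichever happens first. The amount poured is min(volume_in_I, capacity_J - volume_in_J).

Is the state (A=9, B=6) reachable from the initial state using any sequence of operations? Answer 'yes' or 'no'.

BFS from (A=0, B=0):
  1. fill(B) -> (A=0 B=11)
  2. pour(B -> A) -> (A=9 B=2)
  3. empty(A) -> (A=0 B=2)
  4. pour(B -> A) -> (A=2 B=0)
  5. fill(B) -> (A=2 B=11)
  6. pour(B -> A) -> (A=9 B=4)
  7. empty(A) -> (A=0 B=4)
  8. pour(B -> A) -> (A=4 B=0)
  9. fill(B) -> (A=4 B=11)
  10. pour(B -> A) -> (A=9 B=6)
Target reached → yes.

Answer: yes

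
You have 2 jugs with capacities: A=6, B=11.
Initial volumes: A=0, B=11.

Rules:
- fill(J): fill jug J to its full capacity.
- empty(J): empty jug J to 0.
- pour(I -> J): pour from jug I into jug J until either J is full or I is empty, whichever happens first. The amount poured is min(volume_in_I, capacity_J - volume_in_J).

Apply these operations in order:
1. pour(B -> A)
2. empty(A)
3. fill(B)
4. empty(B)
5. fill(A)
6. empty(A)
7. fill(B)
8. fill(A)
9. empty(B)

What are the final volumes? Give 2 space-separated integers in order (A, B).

Answer: 6 0

Derivation:
Step 1: pour(B -> A) -> (A=6 B=5)
Step 2: empty(A) -> (A=0 B=5)
Step 3: fill(B) -> (A=0 B=11)
Step 4: empty(B) -> (A=0 B=0)
Step 5: fill(A) -> (A=6 B=0)
Step 6: empty(A) -> (A=0 B=0)
Step 7: fill(B) -> (A=0 B=11)
Step 8: fill(A) -> (A=6 B=11)
Step 9: empty(B) -> (A=6 B=0)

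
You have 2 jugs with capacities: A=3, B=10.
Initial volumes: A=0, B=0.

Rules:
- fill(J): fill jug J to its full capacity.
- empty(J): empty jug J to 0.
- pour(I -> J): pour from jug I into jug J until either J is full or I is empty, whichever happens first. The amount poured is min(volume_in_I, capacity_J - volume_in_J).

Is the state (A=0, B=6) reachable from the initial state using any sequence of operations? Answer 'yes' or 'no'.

Answer: yes

Derivation:
BFS from (A=0, B=0):
  1. fill(A) -> (A=3 B=0)
  2. pour(A -> B) -> (A=0 B=3)
  3. fill(A) -> (A=3 B=3)
  4. pour(A -> B) -> (A=0 B=6)
Target reached → yes.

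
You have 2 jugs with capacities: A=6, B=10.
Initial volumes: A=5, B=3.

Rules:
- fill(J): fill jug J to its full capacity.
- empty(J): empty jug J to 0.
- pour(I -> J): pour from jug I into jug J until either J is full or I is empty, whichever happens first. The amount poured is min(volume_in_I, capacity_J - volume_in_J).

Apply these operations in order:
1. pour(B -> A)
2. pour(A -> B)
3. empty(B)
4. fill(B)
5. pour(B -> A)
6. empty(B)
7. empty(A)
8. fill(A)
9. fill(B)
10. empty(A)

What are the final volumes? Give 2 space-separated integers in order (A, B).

Step 1: pour(B -> A) -> (A=6 B=2)
Step 2: pour(A -> B) -> (A=0 B=8)
Step 3: empty(B) -> (A=0 B=0)
Step 4: fill(B) -> (A=0 B=10)
Step 5: pour(B -> A) -> (A=6 B=4)
Step 6: empty(B) -> (A=6 B=0)
Step 7: empty(A) -> (A=0 B=0)
Step 8: fill(A) -> (A=6 B=0)
Step 9: fill(B) -> (A=6 B=10)
Step 10: empty(A) -> (A=0 B=10)

Answer: 0 10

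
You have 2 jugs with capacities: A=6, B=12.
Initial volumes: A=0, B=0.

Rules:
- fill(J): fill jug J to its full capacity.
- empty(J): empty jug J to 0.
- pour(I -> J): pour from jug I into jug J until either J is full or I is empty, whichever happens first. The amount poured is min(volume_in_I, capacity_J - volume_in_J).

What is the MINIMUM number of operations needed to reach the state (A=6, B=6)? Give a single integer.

BFS from (A=0, B=0). One shortest path:
  1. fill(B) -> (A=0 B=12)
  2. pour(B -> A) -> (A=6 B=6)
Reached target in 2 moves.

Answer: 2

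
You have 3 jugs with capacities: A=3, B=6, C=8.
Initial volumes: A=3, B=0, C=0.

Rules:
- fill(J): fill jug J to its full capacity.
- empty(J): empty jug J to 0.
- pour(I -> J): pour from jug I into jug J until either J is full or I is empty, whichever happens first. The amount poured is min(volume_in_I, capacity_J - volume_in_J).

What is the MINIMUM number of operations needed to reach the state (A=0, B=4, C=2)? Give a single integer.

Answer: 6

Derivation:
BFS from (A=3, B=0, C=0). One shortest path:
  1. fill(B) -> (A=3 B=6 C=0)
  2. pour(B -> C) -> (A=3 B=0 C=6)
  3. pour(A -> C) -> (A=1 B=0 C=8)
  4. pour(C -> B) -> (A=1 B=6 C=2)
  5. pour(B -> A) -> (A=3 B=4 C=2)
  6. empty(A) -> (A=0 B=4 C=2)
Reached target in 6 moves.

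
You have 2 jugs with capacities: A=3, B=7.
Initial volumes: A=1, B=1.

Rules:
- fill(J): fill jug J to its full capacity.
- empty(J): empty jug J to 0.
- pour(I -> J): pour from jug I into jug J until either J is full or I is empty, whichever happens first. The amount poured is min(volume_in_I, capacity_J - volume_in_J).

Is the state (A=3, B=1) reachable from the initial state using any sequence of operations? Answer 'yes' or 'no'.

Answer: yes

Derivation:
BFS from (A=1, B=1):
  1. fill(A) -> (A=3 B=1)
Target reached → yes.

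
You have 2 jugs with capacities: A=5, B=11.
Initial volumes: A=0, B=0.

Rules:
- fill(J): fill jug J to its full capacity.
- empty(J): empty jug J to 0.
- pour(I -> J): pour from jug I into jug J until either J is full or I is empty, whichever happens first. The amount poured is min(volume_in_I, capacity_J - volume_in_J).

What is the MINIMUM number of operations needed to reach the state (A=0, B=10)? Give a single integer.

Answer: 4

Derivation:
BFS from (A=0, B=0). One shortest path:
  1. fill(A) -> (A=5 B=0)
  2. pour(A -> B) -> (A=0 B=5)
  3. fill(A) -> (A=5 B=5)
  4. pour(A -> B) -> (A=0 B=10)
Reached target in 4 moves.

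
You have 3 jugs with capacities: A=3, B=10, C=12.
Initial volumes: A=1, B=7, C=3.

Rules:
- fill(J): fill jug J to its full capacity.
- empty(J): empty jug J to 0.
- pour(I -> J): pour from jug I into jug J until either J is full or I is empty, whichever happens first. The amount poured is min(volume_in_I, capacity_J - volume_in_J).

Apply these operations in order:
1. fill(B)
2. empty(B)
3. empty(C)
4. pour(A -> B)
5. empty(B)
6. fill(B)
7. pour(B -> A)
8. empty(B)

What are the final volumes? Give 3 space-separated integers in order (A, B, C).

Step 1: fill(B) -> (A=1 B=10 C=3)
Step 2: empty(B) -> (A=1 B=0 C=3)
Step 3: empty(C) -> (A=1 B=0 C=0)
Step 4: pour(A -> B) -> (A=0 B=1 C=0)
Step 5: empty(B) -> (A=0 B=0 C=0)
Step 6: fill(B) -> (A=0 B=10 C=0)
Step 7: pour(B -> A) -> (A=3 B=7 C=0)
Step 8: empty(B) -> (A=3 B=0 C=0)

Answer: 3 0 0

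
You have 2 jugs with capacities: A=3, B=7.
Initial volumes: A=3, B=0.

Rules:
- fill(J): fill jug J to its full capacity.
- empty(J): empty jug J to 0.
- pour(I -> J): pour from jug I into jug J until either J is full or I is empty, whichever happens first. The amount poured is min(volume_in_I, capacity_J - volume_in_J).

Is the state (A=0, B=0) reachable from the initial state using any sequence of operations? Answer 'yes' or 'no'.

BFS from (A=3, B=0):
  1. empty(A) -> (A=0 B=0)
Target reached → yes.

Answer: yes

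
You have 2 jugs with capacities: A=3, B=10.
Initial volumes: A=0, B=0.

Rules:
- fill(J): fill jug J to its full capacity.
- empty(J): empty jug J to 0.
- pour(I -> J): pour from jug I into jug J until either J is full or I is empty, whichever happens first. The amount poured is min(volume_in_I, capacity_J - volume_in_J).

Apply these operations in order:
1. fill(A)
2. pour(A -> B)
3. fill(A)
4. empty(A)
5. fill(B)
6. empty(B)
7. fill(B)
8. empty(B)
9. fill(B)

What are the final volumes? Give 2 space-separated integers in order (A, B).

Answer: 0 10

Derivation:
Step 1: fill(A) -> (A=3 B=0)
Step 2: pour(A -> B) -> (A=0 B=3)
Step 3: fill(A) -> (A=3 B=3)
Step 4: empty(A) -> (A=0 B=3)
Step 5: fill(B) -> (A=0 B=10)
Step 6: empty(B) -> (A=0 B=0)
Step 7: fill(B) -> (A=0 B=10)
Step 8: empty(B) -> (A=0 B=0)
Step 9: fill(B) -> (A=0 B=10)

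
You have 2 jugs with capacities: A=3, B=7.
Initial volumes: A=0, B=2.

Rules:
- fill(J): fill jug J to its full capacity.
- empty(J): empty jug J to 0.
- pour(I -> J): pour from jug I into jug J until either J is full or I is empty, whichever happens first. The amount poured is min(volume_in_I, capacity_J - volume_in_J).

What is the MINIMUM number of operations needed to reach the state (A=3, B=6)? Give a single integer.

BFS from (A=0, B=2). One shortest path:
  1. pour(B -> A) -> (A=2 B=0)
  2. fill(B) -> (A=2 B=7)
  3. pour(B -> A) -> (A=3 B=6)
Reached target in 3 moves.

Answer: 3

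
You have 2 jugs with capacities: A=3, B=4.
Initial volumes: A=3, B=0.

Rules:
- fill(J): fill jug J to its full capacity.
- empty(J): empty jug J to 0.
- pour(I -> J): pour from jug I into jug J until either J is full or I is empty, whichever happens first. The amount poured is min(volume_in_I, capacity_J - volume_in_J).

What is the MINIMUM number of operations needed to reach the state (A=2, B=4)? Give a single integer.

BFS from (A=3, B=0). One shortest path:
  1. pour(A -> B) -> (A=0 B=3)
  2. fill(A) -> (A=3 B=3)
  3. pour(A -> B) -> (A=2 B=4)
Reached target in 3 moves.

Answer: 3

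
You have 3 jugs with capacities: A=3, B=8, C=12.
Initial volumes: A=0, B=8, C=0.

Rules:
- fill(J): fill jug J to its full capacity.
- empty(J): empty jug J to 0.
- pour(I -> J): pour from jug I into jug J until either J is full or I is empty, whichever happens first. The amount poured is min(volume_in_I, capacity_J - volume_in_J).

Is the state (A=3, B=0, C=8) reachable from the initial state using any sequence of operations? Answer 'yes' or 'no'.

BFS from (A=0, B=8, C=0):
  1. fill(A) -> (A=3 B=8 C=0)
  2. pour(B -> C) -> (A=3 B=0 C=8)
Target reached → yes.

Answer: yes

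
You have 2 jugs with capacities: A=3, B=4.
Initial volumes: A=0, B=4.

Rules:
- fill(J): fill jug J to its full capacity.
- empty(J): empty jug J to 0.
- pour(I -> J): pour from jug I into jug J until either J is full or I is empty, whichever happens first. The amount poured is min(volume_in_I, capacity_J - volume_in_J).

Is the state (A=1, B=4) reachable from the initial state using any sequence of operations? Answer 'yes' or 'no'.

Answer: yes

Derivation:
BFS from (A=0, B=4):
  1. pour(B -> A) -> (A=3 B=1)
  2. empty(A) -> (A=0 B=1)
  3. pour(B -> A) -> (A=1 B=0)
  4. fill(B) -> (A=1 B=4)
Target reached → yes.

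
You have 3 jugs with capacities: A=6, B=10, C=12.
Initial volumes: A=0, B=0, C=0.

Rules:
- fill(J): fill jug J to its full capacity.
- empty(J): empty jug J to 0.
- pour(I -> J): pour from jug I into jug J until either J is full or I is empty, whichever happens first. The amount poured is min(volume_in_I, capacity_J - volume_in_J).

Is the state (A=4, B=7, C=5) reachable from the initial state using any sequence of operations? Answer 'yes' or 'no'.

BFS explored all 128 reachable states.
Reachable set includes: (0,0,0), (0,0,2), (0,0,4), (0,0,6), (0,0,8), (0,0,10), (0,0,12), (0,2,0), (0,2,2), (0,2,4), (0,2,6), (0,2,8) ...
Target (A=4, B=7, C=5) not in reachable set → no.

Answer: no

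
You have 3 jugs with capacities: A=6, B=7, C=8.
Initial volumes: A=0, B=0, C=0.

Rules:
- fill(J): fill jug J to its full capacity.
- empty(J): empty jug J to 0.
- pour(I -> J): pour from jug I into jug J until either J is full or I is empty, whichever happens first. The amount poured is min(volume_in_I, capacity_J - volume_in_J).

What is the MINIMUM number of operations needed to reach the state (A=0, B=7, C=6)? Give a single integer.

BFS from (A=0, B=0, C=0). One shortest path:
  1. fill(A) -> (A=6 B=0 C=0)
  2. fill(B) -> (A=6 B=7 C=0)
  3. pour(A -> C) -> (A=0 B=7 C=6)
Reached target in 3 moves.

Answer: 3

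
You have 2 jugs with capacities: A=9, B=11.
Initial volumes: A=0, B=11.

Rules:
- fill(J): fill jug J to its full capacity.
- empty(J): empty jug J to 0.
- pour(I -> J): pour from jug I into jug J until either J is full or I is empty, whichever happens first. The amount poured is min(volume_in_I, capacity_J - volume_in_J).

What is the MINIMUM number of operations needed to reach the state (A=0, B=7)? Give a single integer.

BFS from (A=0, B=11). One shortest path:
  1. fill(A) -> (A=9 B=11)
  2. empty(B) -> (A=9 B=0)
  3. pour(A -> B) -> (A=0 B=9)
  4. fill(A) -> (A=9 B=9)
  5. pour(A -> B) -> (A=7 B=11)
  6. empty(B) -> (A=7 B=0)
  7. pour(A -> B) -> (A=0 B=7)
Reached target in 7 moves.

Answer: 7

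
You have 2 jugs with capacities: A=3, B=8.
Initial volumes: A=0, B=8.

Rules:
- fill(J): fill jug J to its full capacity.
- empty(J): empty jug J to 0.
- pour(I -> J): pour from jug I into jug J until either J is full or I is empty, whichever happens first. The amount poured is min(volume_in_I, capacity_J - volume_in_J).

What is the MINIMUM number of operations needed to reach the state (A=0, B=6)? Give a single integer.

Answer: 5

Derivation:
BFS from (A=0, B=8). One shortest path:
  1. fill(A) -> (A=3 B=8)
  2. empty(B) -> (A=3 B=0)
  3. pour(A -> B) -> (A=0 B=3)
  4. fill(A) -> (A=3 B=3)
  5. pour(A -> B) -> (A=0 B=6)
Reached target in 5 moves.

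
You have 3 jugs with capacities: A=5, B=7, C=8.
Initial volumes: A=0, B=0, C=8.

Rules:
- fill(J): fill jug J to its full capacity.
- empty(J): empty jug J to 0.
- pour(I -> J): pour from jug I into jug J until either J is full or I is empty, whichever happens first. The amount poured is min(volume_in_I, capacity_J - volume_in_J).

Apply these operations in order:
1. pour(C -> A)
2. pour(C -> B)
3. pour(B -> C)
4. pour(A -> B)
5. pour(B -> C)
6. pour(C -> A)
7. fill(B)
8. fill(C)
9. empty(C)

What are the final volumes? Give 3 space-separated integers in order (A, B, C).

Step 1: pour(C -> A) -> (A=5 B=0 C=3)
Step 2: pour(C -> B) -> (A=5 B=3 C=0)
Step 3: pour(B -> C) -> (A=5 B=0 C=3)
Step 4: pour(A -> B) -> (A=0 B=5 C=3)
Step 5: pour(B -> C) -> (A=0 B=0 C=8)
Step 6: pour(C -> A) -> (A=5 B=0 C=3)
Step 7: fill(B) -> (A=5 B=7 C=3)
Step 8: fill(C) -> (A=5 B=7 C=8)
Step 9: empty(C) -> (A=5 B=7 C=0)

Answer: 5 7 0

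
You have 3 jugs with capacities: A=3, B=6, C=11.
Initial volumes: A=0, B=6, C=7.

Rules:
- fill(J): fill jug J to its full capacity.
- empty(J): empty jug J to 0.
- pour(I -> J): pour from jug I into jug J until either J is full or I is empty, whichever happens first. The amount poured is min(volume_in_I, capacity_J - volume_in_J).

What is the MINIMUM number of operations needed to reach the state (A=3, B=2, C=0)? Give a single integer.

Answer: 3

Derivation:
BFS from (A=0, B=6, C=7). One shortest path:
  1. fill(A) -> (A=3 B=6 C=7)
  2. pour(B -> C) -> (A=3 B=2 C=11)
  3. empty(C) -> (A=3 B=2 C=0)
Reached target in 3 moves.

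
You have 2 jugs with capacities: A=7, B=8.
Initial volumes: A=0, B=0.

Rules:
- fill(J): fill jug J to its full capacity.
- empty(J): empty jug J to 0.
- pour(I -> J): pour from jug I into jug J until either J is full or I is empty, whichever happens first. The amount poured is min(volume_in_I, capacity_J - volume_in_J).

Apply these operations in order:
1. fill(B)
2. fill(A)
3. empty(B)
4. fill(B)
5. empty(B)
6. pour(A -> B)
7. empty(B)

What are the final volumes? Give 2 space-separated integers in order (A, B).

Step 1: fill(B) -> (A=0 B=8)
Step 2: fill(A) -> (A=7 B=8)
Step 3: empty(B) -> (A=7 B=0)
Step 4: fill(B) -> (A=7 B=8)
Step 5: empty(B) -> (A=7 B=0)
Step 6: pour(A -> B) -> (A=0 B=7)
Step 7: empty(B) -> (A=0 B=0)

Answer: 0 0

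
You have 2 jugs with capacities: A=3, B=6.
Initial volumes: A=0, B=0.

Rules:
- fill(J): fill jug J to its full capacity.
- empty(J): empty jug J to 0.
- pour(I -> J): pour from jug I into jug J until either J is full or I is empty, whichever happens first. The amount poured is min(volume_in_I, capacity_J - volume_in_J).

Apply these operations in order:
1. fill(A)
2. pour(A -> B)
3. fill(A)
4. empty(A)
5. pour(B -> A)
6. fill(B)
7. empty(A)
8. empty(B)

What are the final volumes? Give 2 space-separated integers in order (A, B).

Answer: 0 0

Derivation:
Step 1: fill(A) -> (A=3 B=0)
Step 2: pour(A -> B) -> (A=0 B=3)
Step 3: fill(A) -> (A=3 B=3)
Step 4: empty(A) -> (A=0 B=3)
Step 5: pour(B -> A) -> (A=3 B=0)
Step 6: fill(B) -> (A=3 B=6)
Step 7: empty(A) -> (A=0 B=6)
Step 8: empty(B) -> (A=0 B=0)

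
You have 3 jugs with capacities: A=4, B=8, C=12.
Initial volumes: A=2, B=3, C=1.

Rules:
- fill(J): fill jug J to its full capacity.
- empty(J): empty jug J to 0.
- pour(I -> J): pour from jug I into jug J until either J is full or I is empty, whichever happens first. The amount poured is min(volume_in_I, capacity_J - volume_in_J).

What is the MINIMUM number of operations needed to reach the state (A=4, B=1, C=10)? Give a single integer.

BFS from (A=2, B=3, C=1). One shortest path:
  1. empty(B) -> (A=2 B=0 C=1)
  2. pour(C -> B) -> (A=2 B=1 C=0)
  3. fill(C) -> (A=2 B=1 C=12)
  4. pour(C -> A) -> (A=4 B=1 C=10)
Reached target in 4 moves.

Answer: 4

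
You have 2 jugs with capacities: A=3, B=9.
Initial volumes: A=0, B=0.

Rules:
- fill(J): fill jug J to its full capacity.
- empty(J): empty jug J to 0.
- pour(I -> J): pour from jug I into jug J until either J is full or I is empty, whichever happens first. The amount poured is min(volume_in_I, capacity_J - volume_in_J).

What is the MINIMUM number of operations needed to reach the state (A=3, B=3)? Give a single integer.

Answer: 3

Derivation:
BFS from (A=0, B=0). One shortest path:
  1. fill(A) -> (A=3 B=0)
  2. pour(A -> B) -> (A=0 B=3)
  3. fill(A) -> (A=3 B=3)
Reached target in 3 moves.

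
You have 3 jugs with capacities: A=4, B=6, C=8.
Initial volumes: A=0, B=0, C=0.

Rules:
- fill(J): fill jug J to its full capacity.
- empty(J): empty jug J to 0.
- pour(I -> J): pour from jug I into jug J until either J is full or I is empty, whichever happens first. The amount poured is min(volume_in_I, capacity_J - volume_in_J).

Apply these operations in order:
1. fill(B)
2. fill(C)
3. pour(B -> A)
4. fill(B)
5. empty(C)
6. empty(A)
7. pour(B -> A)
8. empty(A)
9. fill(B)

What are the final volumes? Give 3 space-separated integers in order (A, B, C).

Step 1: fill(B) -> (A=0 B=6 C=0)
Step 2: fill(C) -> (A=0 B=6 C=8)
Step 3: pour(B -> A) -> (A=4 B=2 C=8)
Step 4: fill(B) -> (A=4 B=6 C=8)
Step 5: empty(C) -> (A=4 B=6 C=0)
Step 6: empty(A) -> (A=0 B=6 C=0)
Step 7: pour(B -> A) -> (A=4 B=2 C=0)
Step 8: empty(A) -> (A=0 B=2 C=0)
Step 9: fill(B) -> (A=0 B=6 C=0)

Answer: 0 6 0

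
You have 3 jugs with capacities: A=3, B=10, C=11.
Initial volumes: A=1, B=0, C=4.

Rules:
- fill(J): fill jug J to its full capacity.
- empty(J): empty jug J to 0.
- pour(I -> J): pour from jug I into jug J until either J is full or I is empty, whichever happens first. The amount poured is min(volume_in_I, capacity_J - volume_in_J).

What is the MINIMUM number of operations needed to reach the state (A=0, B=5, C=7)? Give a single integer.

BFS from (A=1, B=0, C=4). One shortest path:
  1. fill(B) -> (A=1 B=10 C=4)
  2. pour(B -> A) -> (A=3 B=8 C=4)
  3. empty(A) -> (A=0 B=8 C=4)
  4. pour(B -> A) -> (A=3 B=5 C=4)
  5. pour(A -> C) -> (A=0 B=5 C=7)
Reached target in 5 moves.

Answer: 5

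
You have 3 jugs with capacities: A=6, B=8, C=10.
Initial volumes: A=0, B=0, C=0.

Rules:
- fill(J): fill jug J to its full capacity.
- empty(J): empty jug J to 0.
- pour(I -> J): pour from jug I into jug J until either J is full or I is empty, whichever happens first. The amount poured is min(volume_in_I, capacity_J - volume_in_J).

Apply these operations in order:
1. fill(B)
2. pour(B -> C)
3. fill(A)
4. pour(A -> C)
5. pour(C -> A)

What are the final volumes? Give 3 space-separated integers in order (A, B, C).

Step 1: fill(B) -> (A=0 B=8 C=0)
Step 2: pour(B -> C) -> (A=0 B=0 C=8)
Step 3: fill(A) -> (A=6 B=0 C=8)
Step 4: pour(A -> C) -> (A=4 B=0 C=10)
Step 5: pour(C -> A) -> (A=6 B=0 C=8)

Answer: 6 0 8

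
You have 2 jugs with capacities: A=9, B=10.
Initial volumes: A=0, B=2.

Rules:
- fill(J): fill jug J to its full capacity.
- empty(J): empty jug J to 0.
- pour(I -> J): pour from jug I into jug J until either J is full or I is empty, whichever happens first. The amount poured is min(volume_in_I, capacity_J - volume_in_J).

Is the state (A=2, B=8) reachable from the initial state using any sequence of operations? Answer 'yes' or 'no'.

Answer: no

Derivation:
BFS explored all 38 reachable states.
Reachable set includes: (0,0), (0,1), (0,2), (0,3), (0,4), (0,5), (0,6), (0,7), (0,8), (0,9), (0,10), (1,0) ...
Target (A=2, B=8) not in reachable set → no.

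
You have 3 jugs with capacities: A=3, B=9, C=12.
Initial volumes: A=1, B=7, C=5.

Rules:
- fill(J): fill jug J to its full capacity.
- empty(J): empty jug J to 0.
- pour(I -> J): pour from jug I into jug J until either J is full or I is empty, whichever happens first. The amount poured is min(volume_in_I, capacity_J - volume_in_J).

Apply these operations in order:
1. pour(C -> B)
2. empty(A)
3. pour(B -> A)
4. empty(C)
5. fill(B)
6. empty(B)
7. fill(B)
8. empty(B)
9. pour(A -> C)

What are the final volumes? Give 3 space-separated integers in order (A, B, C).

Answer: 0 0 3

Derivation:
Step 1: pour(C -> B) -> (A=1 B=9 C=3)
Step 2: empty(A) -> (A=0 B=9 C=3)
Step 3: pour(B -> A) -> (A=3 B=6 C=3)
Step 4: empty(C) -> (A=3 B=6 C=0)
Step 5: fill(B) -> (A=3 B=9 C=0)
Step 6: empty(B) -> (A=3 B=0 C=0)
Step 7: fill(B) -> (A=3 B=9 C=0)
Step 8: empty(B) -> (A=3 B=0 C=0)
Step 9: pour(A -> C) -> (A=0 B=0 C=3)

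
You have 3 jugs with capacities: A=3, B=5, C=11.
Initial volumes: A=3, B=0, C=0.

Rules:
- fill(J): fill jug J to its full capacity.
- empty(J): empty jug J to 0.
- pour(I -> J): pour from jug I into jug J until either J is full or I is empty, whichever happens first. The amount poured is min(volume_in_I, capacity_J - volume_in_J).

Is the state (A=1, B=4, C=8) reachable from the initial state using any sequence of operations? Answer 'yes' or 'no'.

Answer: no

Derivation:
BFS explored all 208 reachable states.
Reachable set includes: (0,0,0), (0,0,1), (0,0,2), (0,0,3), (0,0,4), (0,0,5), (0,0,6), (0,0,7), (0,0,8), (0,0,9), (0,0,10), (0,0,11) ...
Target (A=1, B=4, C=8) not in reachable set → no.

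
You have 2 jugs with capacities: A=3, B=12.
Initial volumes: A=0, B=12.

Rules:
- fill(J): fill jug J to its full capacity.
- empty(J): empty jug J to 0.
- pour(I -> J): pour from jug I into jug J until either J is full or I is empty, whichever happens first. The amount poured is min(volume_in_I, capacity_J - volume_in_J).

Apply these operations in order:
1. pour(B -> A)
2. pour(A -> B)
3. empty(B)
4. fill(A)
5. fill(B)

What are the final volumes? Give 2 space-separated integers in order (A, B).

Answer: 3 12

Derivation:
Step 1: pour(B -> A) -> (A=3 B=9)
Step 2: pour(A -> B) -> (A=0 B=12)
Step 3: empty(B) -> (A=0 B=0)
Step 4: fill(A) -> (A=3 B=0)
Step 5: fill(B) -> (A=3 B=12)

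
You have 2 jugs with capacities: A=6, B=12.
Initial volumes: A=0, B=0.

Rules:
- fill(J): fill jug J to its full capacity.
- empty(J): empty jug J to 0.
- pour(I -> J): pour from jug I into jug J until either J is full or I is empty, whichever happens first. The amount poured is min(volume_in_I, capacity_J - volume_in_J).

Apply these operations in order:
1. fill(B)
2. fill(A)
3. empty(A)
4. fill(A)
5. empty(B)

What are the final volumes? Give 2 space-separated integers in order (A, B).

Answer: 6 0

Derivation:
Step 1: fill(B) -> (A=0 B=12)
Step 2: fill(A) -> (A=6 B=12)
Step 3: empty(A) -> (A=0 B=12)
Step 4: fill(A) -> (A=6 B=12)
Step 5: empty(B) -> (A=6 B=0)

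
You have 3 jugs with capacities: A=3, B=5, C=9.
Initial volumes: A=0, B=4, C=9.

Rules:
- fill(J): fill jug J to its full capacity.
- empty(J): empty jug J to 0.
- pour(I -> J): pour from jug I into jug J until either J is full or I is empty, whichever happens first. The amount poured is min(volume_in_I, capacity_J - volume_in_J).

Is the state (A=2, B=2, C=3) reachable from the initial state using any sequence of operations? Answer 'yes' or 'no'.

Answer: no

Derivation:
BFS explored all 176 reachable states.
Reachable set includes: (0,0,0), (0,0,1), (0,0,2), (0,0,3), (0,0,4), (0,0,5), (0,0,6), (0,0,7), (0,0,8), (0,0,9), (0,1,0), (0,1,1) ...
Target (A=2, B=2, C=3) not in reachable set → no.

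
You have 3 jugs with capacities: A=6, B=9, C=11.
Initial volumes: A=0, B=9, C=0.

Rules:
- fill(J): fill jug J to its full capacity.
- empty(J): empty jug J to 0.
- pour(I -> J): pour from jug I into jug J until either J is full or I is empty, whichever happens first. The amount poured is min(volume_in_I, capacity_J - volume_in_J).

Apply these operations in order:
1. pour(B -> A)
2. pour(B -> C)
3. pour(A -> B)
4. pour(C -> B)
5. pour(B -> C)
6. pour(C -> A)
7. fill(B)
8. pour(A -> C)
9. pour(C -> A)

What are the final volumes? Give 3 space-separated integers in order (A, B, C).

Answer: 6 9 3

Derivation:
Step 1: pour(B -> A) -> (A=6 B=3 C=0)
Step 2: pour(B -> C) -> (A=6 B=0 C=3)
Step 3: pour(A -> B) -> (A=0 B=6 C=3)
Step 4: pour(C -> B) -> (A=0 B=9 C=0)
Step 5: pour(B -> C) -> (A=0 B=0 C=9)
Step 6: pour(C -> A) -> (A=6 B=0 C=3)
Step 7: fill(B) -> (A=6 B=9 C=3)
Step 8: pour(A -> C) -> (A=0 B=9 C=9)
Step 9: pour(C -> A) -> (A=6 B=9 C=3)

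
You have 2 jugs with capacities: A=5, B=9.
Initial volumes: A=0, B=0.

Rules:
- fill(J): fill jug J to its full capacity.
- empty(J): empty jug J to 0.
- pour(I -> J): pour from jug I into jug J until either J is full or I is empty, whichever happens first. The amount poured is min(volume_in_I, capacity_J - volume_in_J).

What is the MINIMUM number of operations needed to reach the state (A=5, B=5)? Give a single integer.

BFS from (A=0, B=0). One shortest path:
  1. fill(A) -> (A=5 B=0)
  2. pour(A -> B) -> (A=0 B=5)
  3. fill(A) -> (A=5 B=5)
Reached target in 3 moves.

Answer: 3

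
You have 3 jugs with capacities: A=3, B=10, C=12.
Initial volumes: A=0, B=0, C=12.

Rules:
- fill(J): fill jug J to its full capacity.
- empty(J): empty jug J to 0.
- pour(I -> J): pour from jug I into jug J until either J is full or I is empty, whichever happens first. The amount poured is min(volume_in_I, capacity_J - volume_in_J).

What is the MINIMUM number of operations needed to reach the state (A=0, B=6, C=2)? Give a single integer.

Answer: 6

Derivation:
BFS from (A=0, B=0, C=12). One shortest path:
  1. fill(A) -> (A=3 B=0 C=12)
  2. pour(C -> B) -> (A=3 B=10 C=2)
  3. empty(B) -> (A=3 B=0 C=2)
  4. pour(A -> B) -> (A=0 B=3 C=2)
  5. fill(A) -> (A=3 B=3 C=2)
  6. pour(A -> B) -> (A=0 B=6 C=2)
Reached target in 6 moves.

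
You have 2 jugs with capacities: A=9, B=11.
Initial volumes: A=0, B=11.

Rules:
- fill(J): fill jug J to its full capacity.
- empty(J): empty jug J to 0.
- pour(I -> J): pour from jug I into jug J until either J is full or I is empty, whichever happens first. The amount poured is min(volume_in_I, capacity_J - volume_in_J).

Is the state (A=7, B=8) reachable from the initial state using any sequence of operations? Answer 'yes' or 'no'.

Answer: no

Derivation:
BFS explored all 40 reachable states.
Reachable set includes: (0,0), (0,1), (0,2), (0,3), (0,4), (0,5), (0,6), (0,7), (0,8), (0,9), (0,10), (0,11) ...
Target (A=7, B=8) not in reachable set → no.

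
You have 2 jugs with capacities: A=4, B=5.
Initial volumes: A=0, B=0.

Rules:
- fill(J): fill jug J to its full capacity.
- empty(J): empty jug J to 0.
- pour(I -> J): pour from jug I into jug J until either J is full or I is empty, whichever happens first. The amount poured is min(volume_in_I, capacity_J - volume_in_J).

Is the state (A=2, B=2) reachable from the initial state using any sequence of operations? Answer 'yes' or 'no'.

Answer: no

Derivation:
BFS explored all 18 reachable states.
Reachable set includes: (0,0), (0,1), (0,2), (0,3), (0,4), (0,5), (1,0), (1,5), (2,0), (2,5), (3,0), (3,5) ...
Target (A=2, B=2) not in reachable set → no.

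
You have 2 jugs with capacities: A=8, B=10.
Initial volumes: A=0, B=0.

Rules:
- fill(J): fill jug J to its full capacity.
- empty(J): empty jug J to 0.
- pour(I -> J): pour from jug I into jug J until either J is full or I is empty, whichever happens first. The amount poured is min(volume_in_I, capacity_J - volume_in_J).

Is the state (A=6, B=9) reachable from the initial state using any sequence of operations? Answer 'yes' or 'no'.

BFS explored all 18 reachable states.
Reachable set includes: (0,0), (0,2), (0,4), (0,6), (0,8), (0,10), (2,0), (2,10), (4,0), (4,10), (6,0), (6,10) ...
Target (A=6, B=9) not in reachable set → no.

Answer: no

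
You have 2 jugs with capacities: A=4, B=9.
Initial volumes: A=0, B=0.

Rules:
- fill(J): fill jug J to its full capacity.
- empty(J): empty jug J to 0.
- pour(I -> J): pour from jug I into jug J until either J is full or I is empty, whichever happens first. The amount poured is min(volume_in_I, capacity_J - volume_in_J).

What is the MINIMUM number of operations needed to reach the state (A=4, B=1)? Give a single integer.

BFS from (A=0, B=0). One shortest path:
  1. fill(B) -> (A=0 B=9)
  2. pour(B -> A) -> (A=4 B=5)
  3. empty(A) -> (A=0 B=5)
  4. pour(B -> A) -> (A=4 B=1)
Reached target in 4 moves.

Answer: 4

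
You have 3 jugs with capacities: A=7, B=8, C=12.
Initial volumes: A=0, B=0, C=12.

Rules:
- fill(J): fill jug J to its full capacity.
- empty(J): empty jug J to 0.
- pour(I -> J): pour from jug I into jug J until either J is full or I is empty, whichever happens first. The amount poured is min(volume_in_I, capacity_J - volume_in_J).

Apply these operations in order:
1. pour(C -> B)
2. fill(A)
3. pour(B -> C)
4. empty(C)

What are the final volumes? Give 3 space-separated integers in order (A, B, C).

Step 1: pour(C -> B) -> (A=0 B=8 C=4)
Step 2: fill(A) -> (A=7 B=8 C=4)
Step 3: pour(B -> C) -> (A=7 B=0 C=12)
Step 4: empty(C) -> (A=7 B=0 C=0)

Answer: 7 0 0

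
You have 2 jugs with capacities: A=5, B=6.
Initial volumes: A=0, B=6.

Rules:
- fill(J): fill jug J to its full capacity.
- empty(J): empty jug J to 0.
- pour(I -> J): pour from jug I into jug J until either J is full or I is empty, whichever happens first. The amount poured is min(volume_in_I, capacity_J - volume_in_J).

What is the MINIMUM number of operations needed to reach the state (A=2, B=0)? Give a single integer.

BFS from (A=0, B=6). One shortest path:
  1. pour(B -> A) -> (A=5 B=1)
  2. empty(A) -> (A=0 B=1)
  3. pour(B -> A) -> (A=1 B=0)
  4. fill(B) -> (A=1 B=6)
  5. pour(B -> A) -> (A=5 B=2)
  6. empty(A) -> (A=0 B=2)
  7. pour(B -> A) -> (A=2 B=0)
Reached target in 7 moves.

Answer: 7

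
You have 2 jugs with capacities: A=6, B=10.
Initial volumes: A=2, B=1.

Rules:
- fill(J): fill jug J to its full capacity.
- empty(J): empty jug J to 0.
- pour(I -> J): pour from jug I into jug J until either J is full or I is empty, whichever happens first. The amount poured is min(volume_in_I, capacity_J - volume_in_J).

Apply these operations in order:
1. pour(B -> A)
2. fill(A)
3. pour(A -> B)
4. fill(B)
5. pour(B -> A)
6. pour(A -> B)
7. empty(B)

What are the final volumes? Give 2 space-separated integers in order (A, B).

Step 1: pour(B -> A) -> (A=3 B=0)
Step 2: fill(A) -> (A=6 B=0)
Step 3: pour(A -> B) -> (A=0 B=6)
Step 4: fill(B) -> (A=0 B=10)
Step 5: pour(B -> A) -> (A=6 B=4)
Step 6: pour(A -> B) -> (A=0 B=10)
Step 7: empty(B) -> (A=0 B=0)

Answer: 0 0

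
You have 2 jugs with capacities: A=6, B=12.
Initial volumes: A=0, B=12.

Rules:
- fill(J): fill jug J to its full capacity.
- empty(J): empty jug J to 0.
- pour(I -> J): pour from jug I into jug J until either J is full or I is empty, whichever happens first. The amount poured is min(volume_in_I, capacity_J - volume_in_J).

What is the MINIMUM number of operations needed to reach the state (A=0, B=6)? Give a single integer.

BFS from (A=0, B=12). One shortest path:
  1. pour(B -> A) -> (A=6 B=6)
  2. empty(A) -> (A=0 B=6)
Reached target in 2 moves.

Answer: 2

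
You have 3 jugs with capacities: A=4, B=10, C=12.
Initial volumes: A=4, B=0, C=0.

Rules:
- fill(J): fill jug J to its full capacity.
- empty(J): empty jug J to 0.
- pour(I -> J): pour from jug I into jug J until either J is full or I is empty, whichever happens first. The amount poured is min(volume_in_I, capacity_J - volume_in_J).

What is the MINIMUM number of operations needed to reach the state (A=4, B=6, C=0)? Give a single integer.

BFS from (A=4, B=0, C=0). One shortest path:
  1. empty(A) -> (A=0 B=0 C=0)
  2. fill(B) -> (A=0 B=10 C=0)
  3. pour(B -> A) -> (A=4 B=6 C=0)
Reached target in 3 moves.

Answer: 3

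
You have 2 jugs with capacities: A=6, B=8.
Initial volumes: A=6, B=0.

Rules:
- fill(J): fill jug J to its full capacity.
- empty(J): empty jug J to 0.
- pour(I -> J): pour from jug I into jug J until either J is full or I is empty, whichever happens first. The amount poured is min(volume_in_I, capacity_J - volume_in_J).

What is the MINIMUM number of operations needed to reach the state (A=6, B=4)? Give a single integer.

Answer: 6

Derivation:
BFS from (A=6, B=0). One shortest path:
  1. pour(A -> B) -> (A=0 B=6)
  2. fill(A) -> (A=6 B=6)
  3. pour(A -> B) -> (A=4 B=8)
  4. empty(B) -> (A=4 B=0)
  5. pour(A -> B) -> (A=0 B=4)
  6. fill(A) -> (A=6 B=4)
Reached target in 6 moves.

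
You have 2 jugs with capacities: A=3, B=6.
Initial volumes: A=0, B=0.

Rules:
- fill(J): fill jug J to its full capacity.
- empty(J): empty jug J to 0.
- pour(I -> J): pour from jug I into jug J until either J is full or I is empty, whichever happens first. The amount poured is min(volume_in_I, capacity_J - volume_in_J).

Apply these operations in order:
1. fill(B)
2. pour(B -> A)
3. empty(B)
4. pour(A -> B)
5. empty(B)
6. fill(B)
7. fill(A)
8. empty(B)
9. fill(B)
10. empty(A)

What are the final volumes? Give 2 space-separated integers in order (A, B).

Answer: 0 6

Derivation:
Step 1: fill(B) -> (A=0 B=6)
Step 2: pour(B -> A) -> (A=3 B=3)
Step 3: empty(B) -> (A=3 B=0)
Step 4: pour(A -> B) -> (A=0 B=3)
Step 5: empty(B) -> (A=0 B=0)
Step 6: fill(B) -> (A=0 B=6)
Step 7: fill(A) -> (A=3 B=6)
Step 8: empty(B) -> (A=3 B=0)
Step 9: fill(B) -> (A=3 B=6)
Step 10: empty(A) -> (A=0 B=6)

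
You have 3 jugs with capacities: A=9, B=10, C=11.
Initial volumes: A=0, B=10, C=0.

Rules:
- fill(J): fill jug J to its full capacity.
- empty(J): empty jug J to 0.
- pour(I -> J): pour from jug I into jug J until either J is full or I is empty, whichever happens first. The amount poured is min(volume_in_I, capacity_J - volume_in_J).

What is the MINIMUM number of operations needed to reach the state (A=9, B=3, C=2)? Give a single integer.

Answer: 8

Derivation:
BFS from (A=0, B=10, C=0). One shortest path:
  1. fill(C) -> (A=0 B=10 C=11)
  2. pour(B -> A) -> (A=9 B=1 C=11)
  3. empty(A) -> (A=0 B=1 C=11)
  4. pour(C -> A) -> (A=9 B=1 C=2)
  5. empty(A) -> (A=0 B=1 C=2)
  6. pour(C -> B) -> (A=0 B=3 C=0)
  7. fill(C) -> (A=0 B=3 C=11)
  8. pour(C -> A) -> (A=9 B=3 C=2)
Reached target in 8 moves.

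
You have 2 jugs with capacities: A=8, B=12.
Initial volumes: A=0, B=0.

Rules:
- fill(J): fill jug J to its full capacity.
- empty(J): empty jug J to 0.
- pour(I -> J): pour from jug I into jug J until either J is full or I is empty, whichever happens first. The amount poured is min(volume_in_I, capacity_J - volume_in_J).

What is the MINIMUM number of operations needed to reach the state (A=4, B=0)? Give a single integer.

Answer: 4

Derivation:
BFS from (A=0, B=0). One shortest path:
  1. fill(B) -> (A=0 B=12)
  2. pour(B -> A) -> (A=8 B=4)
  3. empty(A) -> (A=0 B=4)
  4. pour(B -> A) -> (A=4 B=0)
Reached target in 4 moves.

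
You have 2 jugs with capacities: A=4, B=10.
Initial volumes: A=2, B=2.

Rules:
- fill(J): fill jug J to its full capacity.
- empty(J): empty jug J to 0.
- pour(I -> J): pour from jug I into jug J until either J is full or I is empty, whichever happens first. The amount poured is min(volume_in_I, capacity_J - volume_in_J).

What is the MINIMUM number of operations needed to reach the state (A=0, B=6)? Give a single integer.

Answer: 2

Derivation:
BFS from (A=2, B=2). One shortest path:
  1. fill(A) -> (A=4 B=2)
  2. pour(A -> B) -> (A=0 B=6)
Reached target in 2 moves.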